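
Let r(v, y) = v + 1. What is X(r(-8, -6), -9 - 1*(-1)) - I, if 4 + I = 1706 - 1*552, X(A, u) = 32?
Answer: -1118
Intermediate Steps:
r(v, y) = 1 + v
I = 1150 (I = -4 + (1706 - 1*552) = -4 + (1706 - 552) = -4 + 1154 = 1150)
X(r(-8, -6), -9 - 1*(-1)) - I = 32 - 1*1150 = 32 - 1150 = -1118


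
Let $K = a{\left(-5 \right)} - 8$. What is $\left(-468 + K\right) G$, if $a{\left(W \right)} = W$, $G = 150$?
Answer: $-72150$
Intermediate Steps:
$K = -13$ ($K = -5 - 8 = -13$)
$\left(-468 + K\right) G = \left(-468 - 13\right) 150 = \left(-481\right) 150 = -72150$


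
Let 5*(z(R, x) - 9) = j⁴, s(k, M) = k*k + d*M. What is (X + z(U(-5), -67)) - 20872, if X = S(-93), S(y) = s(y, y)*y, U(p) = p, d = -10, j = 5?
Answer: -911585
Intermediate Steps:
s(k, M) = k² - 10*M (s(k, M) = k*k - 10*M = k² - 10*M)
S(y) = y*(y² - 10*y) (S(y) = (y² - 10*y)*y = y*(y² - 10*y))
z(R, x) = 134 (z(R, x) = 9 + (⅕)*5⁴ = 9 + (⅕)*625 = 9 + 125 = 134)
X = -890847 (X = (-93)²*(-10 - 93) = 8649*(-103) = -890847)
(X + z(U(-5), -67)) - 20872 = (-890847 + 134) - 20872 = -890713 - 20872 = -911585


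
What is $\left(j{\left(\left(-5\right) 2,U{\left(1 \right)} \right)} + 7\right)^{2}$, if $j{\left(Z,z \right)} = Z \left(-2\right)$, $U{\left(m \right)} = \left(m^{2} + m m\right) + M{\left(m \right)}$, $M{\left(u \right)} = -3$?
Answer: $729$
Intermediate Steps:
$U{\left(m \right)} = -3 + 2 m^{2}$ ($U{\left(m \right)} = \left(m^{2} + m m\right) - 3 = \left(m^{2} + m^{2}\right) - 3 = 2 m^{2} - 3 = -3 + 2 m^{2}$)
$j{\left(Z,z \right)} = - 2 Z$
$\left(j{\left(\left(-5\right) 2,U{\left(1 \right)} \right)} + 7\right)^{2} = \left(- 2 \left(\left(-5\right) 2\right) + 7\right)^{2} = \left(\left(-2\right) \left(-10\right) + 7\right)^{2} = \left(20 + 7\right)^{2} = 27^{2} = 729$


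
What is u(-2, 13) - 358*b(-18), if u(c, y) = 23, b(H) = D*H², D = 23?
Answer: -2667793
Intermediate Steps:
b(H) = 23*H²
u(-2, 13) - 358*b(-18) = 23 - 8234*(-18)² = 23 - 8234*324 = 23 - 358*7452 = 23 - 2667816 = -2667793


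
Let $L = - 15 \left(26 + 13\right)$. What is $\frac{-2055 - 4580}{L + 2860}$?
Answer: $- \frac{1327}{455} \approx -2.9165$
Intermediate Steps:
$L = -585$ ($L = \left(-15\right) 39 = -585$)
$\frac{-2055 - 4580}{L + 2860} = \frac{-2055 - 4580}{-585 + 2860} = - \frac{6635}{2275} = \left(-6635\right) \frac{1}{2275} = - \frac{1327}{455}$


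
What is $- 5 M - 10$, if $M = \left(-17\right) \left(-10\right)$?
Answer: $-860$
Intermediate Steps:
$M = 170$
$- 5 M - 10 = \left(-5\right) 170 - 10 = -850 + \left(0 - 10\right) = -850 - 10 = -860$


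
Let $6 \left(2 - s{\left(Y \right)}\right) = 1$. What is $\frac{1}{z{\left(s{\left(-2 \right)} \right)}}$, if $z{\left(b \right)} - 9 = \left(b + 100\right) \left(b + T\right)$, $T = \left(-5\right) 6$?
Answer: $- \frac{36}{102935} \approx -0.00034974$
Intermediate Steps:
$s{\left(Y \right)} = \frac{11}{6}$ ($s{\left(Y \right)} = 2 - \frac{1}{6} = \frac{11}{6}$)
$T = -30$
$z{\left(b \right)} = 9 + \left(-30 + b\right) \left(100 + b\right)$ ($z{\left(b \right)} = 9 + \left(b + 100\right) \left(b - 30\right) = 9 + \left(100 + b\right) \left(-30 + b\right) = 9 + \left(-30 + b\right) \left(100 + b\right)$)
$\frac{1}{z{\left(s{\left(-2 \right)} \right)}} = \frac{1}{-2991 + \left(\frac{11}{6}\right)^{2} + 70 \cdot \frac{11}{6}} = \frac{1}{-2991 + \frac{121}{36} + \frac{385}{3}} = \frac{1}{- \frac{102935}{36}} = - \frac{36}{102935}$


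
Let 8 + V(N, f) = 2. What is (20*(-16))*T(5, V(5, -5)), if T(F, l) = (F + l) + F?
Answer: -1280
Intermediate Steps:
V(N, f) = -6 (V(N, f) = -8 + 2 = -6)
T(F, l) = l + 2*F
(20*(-16))*T(5, V(5, -5)) = (20*(-16))*(-6 + 2*5) = -320*(-6 + 10) = -320*4 = -1280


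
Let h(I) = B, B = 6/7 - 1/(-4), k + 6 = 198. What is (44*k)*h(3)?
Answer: 65472/7 ≈ 9353.1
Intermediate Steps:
k = 192 (k = -6 + 198 = 192)
B = 31/28 (B = 6*(⅐) - 1*(-¼) = 6/7 + ¼ = 31/28 ≈ 1.1071)
h(I) = 31/28
(44*k)*h(3) = (44*192)*(31/28) = 8448*(31/28) = 65472/7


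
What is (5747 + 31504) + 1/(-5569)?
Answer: 207450818/5569 ≈ 37251.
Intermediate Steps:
(5747 + 31504) + 1/(-5569) = 37251 - 1/5569 = 207450818/5569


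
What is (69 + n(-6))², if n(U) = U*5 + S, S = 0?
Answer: 1521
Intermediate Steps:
n(U) = 5*U (n(U) = U*5 + 0 = 5*U + 0 = 5*U)
(69 + n(-6))² = (69 + 5*(-6))² = (69 - 30)² = 39² = 1521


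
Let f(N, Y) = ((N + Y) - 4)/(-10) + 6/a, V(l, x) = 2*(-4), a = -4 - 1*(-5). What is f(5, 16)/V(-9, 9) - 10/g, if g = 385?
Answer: -3471/6160 ≈ -0.56347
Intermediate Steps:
a = 1 (a = -4 + 5 = 1)
V(l, x) = -8
f(N, Y) = 32/5 - N/10 - Y/10 (f(N, Y) = ((N + Y) - 4)/(-10) + 6/1 = (-4 + N + Y)*(-⅒) + 6*1 = (⅖ - N/10 - Y/10) + 6 = 32/5 - N/10 - Y/10)
f(5, 16)/V(-9, 9) - 10/g = (32/5 - ⅒*5 - ⅒*16)/(-8) - 10/385 = (32/5 - ½ - 8/5)*(-⅛) - 10*1/385 = (43/10)*(-⅛) - 2/77 = -43/80 - 2/77 = -3471/6160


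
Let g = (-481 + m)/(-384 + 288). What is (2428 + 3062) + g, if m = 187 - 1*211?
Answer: 527545/96 ≈ 5495.3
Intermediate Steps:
m = -24 (m = 187 - 211 = -24)
g = 505/96 (g = (-481 - 24)/(-384 + 288) = -505/(-96) = -505*(-1/96) = 505/96 ≈ 5.2604)
(2428 + 3062) + g = (2428 + 3062) + 505/96 = 5490 + 505/96 = 527545/96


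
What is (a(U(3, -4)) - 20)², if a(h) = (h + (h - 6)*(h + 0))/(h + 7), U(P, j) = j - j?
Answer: 400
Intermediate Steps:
U(P, j) = 0
a(h) = (h + h*(-6 + h))/(7 + h) (a(h) = (h + (-6 + h)*h)/(7 + h) = (h + h*(-6 + h))/(7 + h))
(a(U(3, -4)) - 20)² = (0*(-5 + 0)/(7 + 0) - 20)² = (0*(-5)/7 - 20)² = (0*(⅐)*(-5) - 20)² = (0 - 20)² = (-20)² = 400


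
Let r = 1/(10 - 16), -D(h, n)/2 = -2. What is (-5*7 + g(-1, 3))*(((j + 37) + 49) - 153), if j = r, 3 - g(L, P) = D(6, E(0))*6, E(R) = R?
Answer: 11284/3 ≈ 3761.3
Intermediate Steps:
D(h, n) = 4 (D(h, n) = -2*(-2) = 4)
r = -1/6 (r = 1/(-6) = -1/6 ≈ -0.16667)
g(L, P) = -21 (g(L, P) = 3 - 4*6 = 3 - 1*24 = 3 - 24 = -21)
j = -1/6 ≈ -0.16667
(-5*7 + g(-1, 3))*(((j + 37) + 49) - 153) = (-5*7 - 21)*(((-1/6 + 37) + 49) - 153) = (-35 - 21)*((221/6 + 49) - 153) = -56*(515/6 - 153) = -56*(-403/6) = 11284/3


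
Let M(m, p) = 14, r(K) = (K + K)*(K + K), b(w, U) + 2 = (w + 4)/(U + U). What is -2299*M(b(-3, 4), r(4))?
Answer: -32186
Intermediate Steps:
b(w, U) = -2 + (4 + w)/(2*U) (b(w, U) = -2 + (w + 4)/(U + U) = -2 + (4 + w)/((2*U)) = -2 + (4 + w)*(1/(2*U)) = -2 + (4 + w)/(2*U))
r(K) = 4*K² (r(K) = (2*K)*(2*K) = 4*K²)
-2299*M(b(-3, 4), r(4)) = -2299*14 = -32186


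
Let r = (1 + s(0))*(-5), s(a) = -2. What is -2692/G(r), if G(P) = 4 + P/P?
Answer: -2692/5 ≈ -538.40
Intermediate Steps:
r = 5 (r = (1 - 2)*(-5) = -1*(-5) = 5)
G(P) = 5 (G(P) = 4 + 1 = 5)
-2692/G(r) = -2692/5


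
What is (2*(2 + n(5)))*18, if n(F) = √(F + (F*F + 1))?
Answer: 72 + 36*√31 ≈ 272.44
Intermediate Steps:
n(F) = √(1 + F + F²) (n(F) = √(F + (F² + 1)) = √(F + (1 + F²)) = √(1 + F + F²))
(2*(2 + n(5)))*18 = (2*(2 + √(1 + 5 + 5²)))*18 = (2*(2 + √(1 + 5 + 25)))*18 = (2*(2 + √31))*18 = (4 + 2*√31)*18 = 72 + 36*√31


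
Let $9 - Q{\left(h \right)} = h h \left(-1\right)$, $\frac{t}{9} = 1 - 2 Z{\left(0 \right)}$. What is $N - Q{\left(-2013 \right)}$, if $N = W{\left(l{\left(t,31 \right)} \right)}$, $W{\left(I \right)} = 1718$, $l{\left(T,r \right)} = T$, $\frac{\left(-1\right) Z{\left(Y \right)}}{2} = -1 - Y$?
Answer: $-4050460$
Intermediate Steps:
$Z{\left(Y \right)} = 2 + 2 Y$ ($Z{\left(Y \right)} = - 2 \left(-1 - Y\right) = 2 + 2 Y$)
$t = -27$ ($t = 9 \left(1 - 2 \left(2 + 2 \cdot 0\right)\right) = 9 \left(1 - 2 \left(2 + 0\right)\right) = 9 \left(1 - 4\right) = 9 \left(-3\right) = -27$)
$Q{\left(h \right)} = 9 + h^{2}$ ($Q{\left(h \right)} = 9 - h h \left(-1\right) = 9 - h^{2} \left(-1\right) = 9 - - h^{2} = 9 + h^{2}$)
$N = 1718$
$N - Q{\left(-2013 \right)} = 1718 - \left(9 + \left(-2013\right)^{2}\right) = 1718 - \left(9 + 4052169\right) = 1718 - 4052178 = -4050460$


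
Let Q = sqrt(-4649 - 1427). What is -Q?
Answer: -14*I*sqrt(31) ≈ -77.949*I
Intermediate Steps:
Q = 14*I*sqrt(31) (Q = sqrt(-6076) = 14*I*sqrt(31) ≈ 77.949*I)
-Q = -14*I*sqrt(31)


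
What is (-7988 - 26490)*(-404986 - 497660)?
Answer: 31121428788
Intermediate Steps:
(-7988 - 26490)*(-404986 - 497660) = -34478*(-902646) = 31121428788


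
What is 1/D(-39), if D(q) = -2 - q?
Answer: 1/37 ≈ 0.027027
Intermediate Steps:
1/D(-39) = 1/(-2 - 1*(-39)) = 1/(-2 + 39) = 1/37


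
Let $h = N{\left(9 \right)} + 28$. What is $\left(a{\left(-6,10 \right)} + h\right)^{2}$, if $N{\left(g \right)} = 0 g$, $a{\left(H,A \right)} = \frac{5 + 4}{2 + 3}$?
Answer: $\frac{22201}{25} \approx 888.04$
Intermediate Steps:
$a{\left(H,A \right)} = \frac{9}{5}$
$N{\left(g \right)} = 0$
$h = 28$ ($h = 0 + 28 = 28$)
$\left(a{\left(-6,10 \right)} + h\right)^{2} = \left(\frac{9}{5} + 28\right)^{2} = \left(\frac{149}{5}\right)^{2} = \frac{22201}{25}$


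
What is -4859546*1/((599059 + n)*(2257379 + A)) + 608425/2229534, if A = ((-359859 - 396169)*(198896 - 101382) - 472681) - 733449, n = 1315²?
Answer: 13054242509225553585958/47836426043545536762351 ≈ 0.27289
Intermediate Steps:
n = 1729225
A = -73724520522 (A = (-756028*97514 - 472681) - 733449 = (-73723314392 - 472681) - 733449 = -73723787073 - 733449 = -73724520522)
-4859546*1/((599059 + n)*(2257379 + A)) + 608425/2229534 = -4859546*1/((599059 + 1729225)*(2257379 - 73724520522)) + 608425/2229534 = -4859546/((-73722263143*2328284)) + 608425*(1/2229534) = -4859546/(-171646365719636612) + 608425/2229534 = -4859546*(-1/171646365719636612) + 608425/2229534 = 2429773/85823182859818306 + 608425/2229534 = 13054242509225553585958/47836426043545536762351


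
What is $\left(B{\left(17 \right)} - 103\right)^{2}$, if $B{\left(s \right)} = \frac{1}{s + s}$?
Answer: $\frac{12257001}{1156} \approx 10603.0$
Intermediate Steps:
$B{\left(s \right)} = \frac{1}{2 s}$
$\left(B{\left(17 \right)} - 103\right)^{2} = \left(\frac{1}{2 \cdot 17} - 103\right)^{2} = \left(\frac{1}{2} \cdot \frac{1}{17} - 103\right)^{2} = \left(\frac{1}{34} - 103\right)^{2} = \left(- \frac{3501}{34}\right)^{2} = \frac{12257001}{1156}$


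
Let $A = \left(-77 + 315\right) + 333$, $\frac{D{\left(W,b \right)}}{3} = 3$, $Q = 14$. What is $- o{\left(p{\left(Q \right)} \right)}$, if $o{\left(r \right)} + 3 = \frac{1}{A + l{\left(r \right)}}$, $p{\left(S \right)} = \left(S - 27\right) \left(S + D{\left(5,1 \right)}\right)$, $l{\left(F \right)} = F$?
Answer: $\frac{815}{272} \approx 2.9963$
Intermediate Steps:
$D{\left(W,b \right)} = 9$ ($D{\left(W,b \right)} = 3 \cdot 3 = 9$)
$A = 571$ ($A = 238 + 333 = 571$)
$p{\left(S \right)} = \left(-27 + S\right) \left(9 + S\right)$ ($p{\left(S \right)} = \left(S - 27\right) \left(S + 9\right) = \left(-27 + S\right) \left(9 + S\right)$)
$o{\left(r \right)} = -3 + \frac{1}{571 + r}$
$- o{\left(p{\left(Q \right)} \right)} = - \frac{-1712 - 3 \left(-243 + 14^{2} - 252\right)}{571 - \left(495 - 196\right)} = - \frac{-1712 - 3 \left(-243 + 196 - 252\right)}{571 - 299} = - \frac{-1712 - -897}{571 - 299} = - \frac{-1712 + 897}{272} = - \frac{-815}{272} = \left(-1\right) \left(- \frac{815}{272}\right) = \frac{815}{272}$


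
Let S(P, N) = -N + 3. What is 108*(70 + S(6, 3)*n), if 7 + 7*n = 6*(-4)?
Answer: 7560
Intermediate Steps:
n = -31/7 (n = -1 + (6*(-4))/7 = -1 + (⅐)*(-24) = -1 - 24/7 = -31/7 ≈ -4.4286)
S(P, N) = 3 - N
108*(70 + S(6, 3)*n) = 108*(70 + (3 - 1*3)*(-31/7)) = 108*(70 + (3 - 3)*(-31/7)) = 108*(70 + 0*(-31/7)) = 108*(70 + 0) = 108*70 = 7560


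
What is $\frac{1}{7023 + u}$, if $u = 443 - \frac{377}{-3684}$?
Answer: $\frac{3684}{27505121} \approx 0.00013394$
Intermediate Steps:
$u = \frac{1632389}{3684}$ ($u = 443 - 377 \left(- \frac{1}{3684}\right) = 443 - - \frac{377}{3684} = 443 + \frac{377}{3684} = \frac{1632389}{3684} \approx 443.1$)
$\frac{1}{7023 + u} = \frac{1}{7023 + \frac{1632389}{3684}} = \frac{1}{\frac{27505121}{3684}} = \frac{3684}{27505121}$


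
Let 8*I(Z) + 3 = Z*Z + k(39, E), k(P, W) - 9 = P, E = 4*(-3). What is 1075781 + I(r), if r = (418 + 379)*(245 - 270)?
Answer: 202805959/4 ≈ 5.0702e+7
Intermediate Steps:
E = -12
k(P, W) = 9 + P
r = -19925 (r = 797*(-25) = -19925)
I(Z) = 45/8 + Z²/8 (I(Z) = -3/8 + (Z*Z + (9 + 39))/8 = -3/8 + (Z² + 48)/8 = -3/8 + (48 + Z²)/8 = -3/8 + (6 + Z²/8) = 45/8 + Z²/8)
1075781 + I(r) = 1075781 + (45/8 + (⅛)*(-19925)²) = 1075781 + (45/8 + (⅛)*397005625) = 1075781 + (45/8 + 397005625/8) = 1075781 + 198502835/4 = 202805959/4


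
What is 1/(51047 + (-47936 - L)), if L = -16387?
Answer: 1/19498 ≈ 5.1287e-5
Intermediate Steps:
1/(51047 + (-47936 - L)) = 1/(51047 + (-47936 - 1*(-16387))) = 1/(51047 + (-47936 + 16387)) = 1/(51047 - 31549) = 1/19498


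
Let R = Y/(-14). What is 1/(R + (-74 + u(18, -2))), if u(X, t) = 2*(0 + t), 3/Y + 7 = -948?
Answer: -13370/1042857 ≈ -0.012821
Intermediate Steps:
Y = -3/955 (Y = 3/(-7 - 948) = 3/(-955) = 3*(-1/955) = -3/955 ≈ -0.0031414)
u(X, t) = 2*t
R = 3/13370 (R = -3/955/(-14) = -3/955*(-1/14) = 3/13370 ≈ 0.00022438)
1/(R + (-74 + u(18, -2))) = 1/(3/13370 + (-74 + 2*(-2))) = 1/(3/13370 + (-74 - 4)) = 1/(3/13370 - 78) = 1/(-1042857/13370) = -13370/1042857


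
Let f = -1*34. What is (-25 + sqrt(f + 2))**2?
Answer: 593 - 200*I*sqrt(2) ≈ 593.0 - 282.84*I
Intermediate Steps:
f = -34
(-25 + sqrt(f + 2))**2 = (-25 + sqrt(-34 + 2))**2 = (-25 + sqrt(-32))**2 = (-25 + 4*I*sqrt(2))**2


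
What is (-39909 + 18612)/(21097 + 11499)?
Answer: -21297/32596 ≈ -0.65336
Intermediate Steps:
(-39909 + 18612)/(21097 + 11499) = -21297/32596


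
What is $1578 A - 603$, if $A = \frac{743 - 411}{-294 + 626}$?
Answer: $975$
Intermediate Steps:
$A = 1$ ($A = \frac{332}{332} = 332 \cdot \frac{1}{332} = 1$)
$1578 A - 603 = 1578 \cdot 1 - 603 = 1578 - 603 = 975$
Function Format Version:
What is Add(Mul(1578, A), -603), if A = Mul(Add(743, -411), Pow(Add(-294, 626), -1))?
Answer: 975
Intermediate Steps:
A = 1 (A = Mul(332, Pow(332, -1)) = Mul(332, Rational(1, 332)) = 1)
Add(Mul(1578, A), -603) = Add(Mul(1578, 1), -603) = Add(1578, -603) = 975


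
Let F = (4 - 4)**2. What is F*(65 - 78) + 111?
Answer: 111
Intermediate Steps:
F = 0 (F = 0**2 = 0)
F*(65 - 78) + 111 = 0*(65 - 78) + 111 = 0*(-13) + 111 = 0 + 111 = 111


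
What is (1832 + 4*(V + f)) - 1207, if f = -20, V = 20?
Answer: 625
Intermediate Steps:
(1832 + 4*(V + f)) - 1207 = (1832 + 4*(20 - 20)) - 1207 = (1832 + 4*0) - 1207 = (1832 + 0) - 1207 = 1832 - 1207 = 625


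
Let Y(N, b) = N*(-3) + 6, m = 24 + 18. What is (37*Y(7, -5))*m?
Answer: -23310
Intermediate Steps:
m = 42
Y(N, b) = 6 - 3*N (Y(N, b) = -3*N + 6 = 6 - 3*N)
(37*Y(7, -5))*m = (37*(6 - 3*7))*42 = (37*(6 - 21))*42 = (37*(-15))*42 = -555*42 = -23310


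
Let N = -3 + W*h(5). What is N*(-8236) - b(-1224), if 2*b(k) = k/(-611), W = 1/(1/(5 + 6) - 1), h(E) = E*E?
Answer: 153481366/611 ≈ 2.5120e+5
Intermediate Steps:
h(E) = E²
W = -11/10 (W = 1/(1/11 - 1) = 1/(-10/11) = -11/10 ≈ -1.1000)
N = -61/2 (N = -3 - 11/10*5² = -3 - 11/10*25 = -3 - 55/2 = -61/2 ≈ -30.500)
b(k) = -k/1222 (b(k) = (k/(-611))/2 = (k*(-1/611))/2 = (-k/611)/2 = -k/1222)
N*(-8236) - b(-1224) = -61/2*(-8236) - (-1)*(-1224)/1222 = 251198 - 1*612/611 = 251198 - 612/611 = 153481366/611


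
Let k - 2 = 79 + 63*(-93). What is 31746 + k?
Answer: 25968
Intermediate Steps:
k = -5778 (k = 2 + (79 + 63*(-93)) = 2 + (79 - 5859) = 2 - 5780 = -5778)
31746 + k = 31746 - 5778 = 25968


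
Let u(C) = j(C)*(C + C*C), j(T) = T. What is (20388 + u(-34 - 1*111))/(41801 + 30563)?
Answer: -751803/18091 ≈ -41.557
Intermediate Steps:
u(C) = C*(C + C²) (u(C) = C*(C + C*C) = C*(C + C²))
(20388 + u(-34 - 1*111))/(41801 + 30563) = (20388 + (-34 - 1*111)²*(1 + (-34 - 1*111)))/(41801 + 30563) = (20388 + (-34 - 111)²*(1 + (-34 - 111)))/72364 = (20388 + (-145)²*(1 - 145))*(1/72364) = (20388 + 21025*(-144))*(1/72364) = (20388 - 3027600)*(1/72364) = -3007212*1/72364 = -751803/18091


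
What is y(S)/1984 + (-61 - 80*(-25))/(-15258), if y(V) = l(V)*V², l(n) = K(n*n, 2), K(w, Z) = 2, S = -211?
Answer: 338688965/7567968 ≈ 44.753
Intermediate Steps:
l(n) = 2
y(V) = 2*V²
y(S)/1984 + (-61 - 80*(-25))/(-15258) = (2*(-211)²)/1984 + (-61 - 80*(-25))/(-15258) = (2*44521)*(1/1984) + (-61 + 2000)*(-1/15258) = 89042*(1/1984) + 1939*(-1/15258) = 44521/992 - 1939/15258 = 338688965/7567968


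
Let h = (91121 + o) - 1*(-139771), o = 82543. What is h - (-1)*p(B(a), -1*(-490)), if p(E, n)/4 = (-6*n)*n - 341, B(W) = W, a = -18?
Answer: -5450329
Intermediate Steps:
p(E, n) = -1364 - 24*n**2 (p(E, n) = 4*((-6*n)*n - 341) = 4*(-6*n**2 - 341) = 4*(-341 - 6*n**2) = -1364 - 24*n**2)
h = 313435 (h = (91121 + 82543) - 1*(-139771) = 173664 + 139771 = 313435)
h - (-1)*p(B(a), -1*(-490)) = 313435 - (-1)*(-1364 - 24*(-1*(-490))**2) = 313435 - (-1)*(-1364 - 24*490**2) = 313435 - (-1)*(-1364 - 24*240100) = 313435 - (-1)*(-1364 - 5762400) = 313435 - (-1)*(-5763764) = 313435 - 1*5763764 = 313435 - 5763764 = -5450329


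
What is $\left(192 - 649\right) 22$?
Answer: $-10054$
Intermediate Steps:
$\left(192 - 649\right) 22 = \left(-457\right) 22 = -10054$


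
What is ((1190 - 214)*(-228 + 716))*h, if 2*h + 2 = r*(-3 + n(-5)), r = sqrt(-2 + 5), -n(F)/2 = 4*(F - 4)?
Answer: -476288 + 16431936*sqrt(3) ≈ 2.7985e+7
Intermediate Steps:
n(F) = 32 - 8*F (n(F) = -8*(F - 4) = -8*(-4 + F) = -2*(-16 + 4*F) = 32 - 8*F)
r = sqrt(3) ≈ 1.7320
h = -1 + 69*sqrt(3)/2 (h = -1 + (sqrt(3)*(-3 + (32 - 8*(-5))))/2 = -1 + (sqrt(3)*(-3 + (32 + 40)))/2 = -1 + (sqrt(3)*(-3 + 72))/2 = -1 + (sqrt(3)*69)/2 = -1 + (69*sqrt(3))/2 = -1 + 69*sqrt(3)/2 ≈ 58.756)
((1190 - 214)*(-228 + 716))*h = ((1190 - 214)*(-228 + 716))*(-1 + 69*sqrt(3)/2) = (976*488)*(-1 + 69*sqrt(3)/2) = 476288*(-1 + 69*sqrt(3)/2) = -476288 + 16431936*sqrt(3)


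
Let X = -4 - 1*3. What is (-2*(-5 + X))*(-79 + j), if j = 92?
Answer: 312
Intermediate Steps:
X = -7 (X = -4 - 3 = -7)
(-2*(-5 + X))*(-79 + j) = (-2*(-5 - 7))*(-79 + 92) = -2*(-12)*13 = 24*13 = 312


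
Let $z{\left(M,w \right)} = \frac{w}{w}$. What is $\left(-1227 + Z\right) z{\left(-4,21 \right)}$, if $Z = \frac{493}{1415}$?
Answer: $- \frac{1735712}{1415} \approx -1226.7$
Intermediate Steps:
$z{\left(M,w \right)} = 1$
$Z = \frac{493}{1415}$ ($Z = 493 \cdot \frac{1}{1415} = \frac{493}{1415} \approx 0.34841$)
$\left(-1227 + Z\right) z{\left(-4,21 \right)} = \left(-1227 + \frac{493}{1415}\right) 1 = \left(- \frac{1735712}{1415}\right) 1 = - \frac{1735712}{1415}$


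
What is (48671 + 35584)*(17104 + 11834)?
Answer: 2438171190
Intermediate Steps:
(48671 + 35584)*(17104 + 11834) = 84255*28938 = 2438171190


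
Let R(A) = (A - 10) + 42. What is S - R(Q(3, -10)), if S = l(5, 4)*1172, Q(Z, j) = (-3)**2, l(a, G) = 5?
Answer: 5819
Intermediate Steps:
Q(Z, j) = 9
R(A) = 32 + A (R(A) = (-10 + A) + 42 = 32 + A)
S = 5860 (S = 5*1172 = 5860)
S - R(Q(3, -10)) = 5860 - (32 + 9) = 5860 - 1*41 = 5860 - 41 = 5819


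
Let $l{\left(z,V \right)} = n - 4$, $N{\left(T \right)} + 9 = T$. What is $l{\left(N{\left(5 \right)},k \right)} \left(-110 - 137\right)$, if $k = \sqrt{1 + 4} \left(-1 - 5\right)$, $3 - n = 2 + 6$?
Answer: $2223$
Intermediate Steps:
$n = -5$ ($n = 3 - \left(2 + 6\right) = 3 - 8 = -5$)
$N{\left(T \right)} = -9 + T$
$k = - 6 \sqrt{5}$ ($k = \sqrt{5} \left(-6\right) = - 6 \sqrt{5} \approx -13.416$)
$l{\left(z,V \right)} = -9$ ($l{\left(z,V \right)} = -5 - 4 = -9$)
$l{\left(N{\left(5 \right)},k \right)} \left(-110 - 137\right) = - 9 \left(-110 - 137\right) = \left(-9\right) \left(-247\right) = 2223$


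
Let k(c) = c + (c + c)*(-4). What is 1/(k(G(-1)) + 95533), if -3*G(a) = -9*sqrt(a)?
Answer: 95533/9126554530 + 21*I/9126554530 ≈ 1.0468e-5 + 2.301e-9*I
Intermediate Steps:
G(a) = 3*sqrt(a) (G(a) = -(-3)*sqrt(a) = 3*sqrt(a))
k(c) = -7*c (k(c) = c + (2*c)*(-4) = c - 8*c = -7*c)
1/(k(G(-1)) + 95533) = 1/(-21*sqrt(-1) + 95533) = 1/(-21*I + 95533) = 1/(95533 - 21*I) = (95533 + 21*I)/9126554530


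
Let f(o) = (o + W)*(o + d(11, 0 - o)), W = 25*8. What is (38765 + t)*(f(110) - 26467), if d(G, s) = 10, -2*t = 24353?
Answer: 570748741/2 ≈ 2.8537e+8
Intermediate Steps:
t = -24353/2 (t = -½*24353 = -24353/2 ≈ -12177.)
W = 200
f(o) = (10 + o)*(200 + o) (f(o) = (o + 200)*(o + 10) = (200 + o)*(10 + o) = (10 + o)*(200 + o))
(38765 + t)*(f(110) - 26467) = (38765 - 24353/2)*((2000 + 110² + 210*110) - 26467) = 53177*((2000 + 12100 + 23100) - 26467)/2 = 53177*(37200 - 26467)/2 = (53177/2)*10733 = 570748741/2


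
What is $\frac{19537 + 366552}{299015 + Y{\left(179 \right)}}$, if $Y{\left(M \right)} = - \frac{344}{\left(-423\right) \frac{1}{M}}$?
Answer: $\frac{163315647}{126544921} \approx 1.2906$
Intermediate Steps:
$Y{\left(M \right)} = \frac{344 M}{423}$ ($Y{\left(M \right)} = - 344 \left(- \frac{M}{423}\right) = \frac{344 M}{423}$)
$\frac{19537 + 366552}{299015 + Y{\left(179 \right)}} = \frac{19537 + 366552}{299015 + \frac{344}{423} \cdot 179} = \frac{386089}{299015 + \frac{61576}{423}} = \frac{386089}{\frac{126544921}{423}} = 386089 \cdot \frac{423}{126544921} = \frac{163315647}{126544921}$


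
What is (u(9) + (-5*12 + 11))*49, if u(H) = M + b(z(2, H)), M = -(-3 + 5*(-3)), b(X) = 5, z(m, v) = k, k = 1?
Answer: -1274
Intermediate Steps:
z(m, v) = 1
M = 18 (M = -(-3 - 15) = -1*(-18) = 18)
u(H) = 23 (u(H) = 18 + 5 = 23)
(u(9) + (-5*12 + 11))*49 = (23 + (-5*12 + 11))*49 = (23 + (-60 + 11))*49 = (23 - 49)*49 = -26*49 = -1274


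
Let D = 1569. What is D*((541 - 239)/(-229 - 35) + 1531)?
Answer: 105615143/44 ≈ 2.4003e+6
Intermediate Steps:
D*((541 - 239)/(-229 - 35) + 1531) = 1569*((541 - 239)/(-229 - 35) + 1531) = 1569*(302/(-264) + 1531) = 1569*(302*(-1/264) + 1531) = 1569*(-151/132 + 1531) = 1569*(201941/132) = 105615143/44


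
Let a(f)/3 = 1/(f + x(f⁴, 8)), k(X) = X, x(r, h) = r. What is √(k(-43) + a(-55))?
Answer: I*√44450815055790/1016730 ≈ 6.5574*I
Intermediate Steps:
a(f) = 3/(f + f⁴)
√(k(-43) + a(-55)) = √(-43 + 3/(-55 + (-55)⁴)) = √(-43 + 3/(-55 + 9150625)) = √(-43 + 3/9150570) = √(-43 + 3*(1/9150570)) = √(-43 + 1/3050190) = √(-131158169/3050190) = I*√44450815055790/1016730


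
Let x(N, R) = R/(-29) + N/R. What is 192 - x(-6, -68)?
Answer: 186913/986 ≈ 189.57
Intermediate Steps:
x(N, R) = -R/29 + N/R (x(N, R) = R*(-1/29) + N/R = -R/29 + N/R)
192 - x(-6, -68) = 192 - (-1/29*(-68) - 6/(-68)) = 192 - (68/29 - 6*(-1/68)) = 192 - (68/29 + 3/34) = 192 - 1*2399/986 = 192 - 2399/986 = 186913/986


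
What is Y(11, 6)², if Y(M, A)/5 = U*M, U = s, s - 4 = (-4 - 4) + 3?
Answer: 3025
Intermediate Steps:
s = -1 (s = 4 + ((-4 - 4) + 3) = 4 + (-8 + 3) = 4 - 5 = -1)
U = -1
Y(M, A) = -5*M (Y(M, A) = 5*(-M) = -5*M)
Y(11, 6)² = (-5*11)² = (-55)² = 3025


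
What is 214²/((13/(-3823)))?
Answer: -175078108/13 ≈ -1.3468e+7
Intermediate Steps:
214²/((13/(-3823))) = 45796/((13*(-1/3823))) = 45796/(-13/3823) = 45796*(-3823/13) = -175078108/13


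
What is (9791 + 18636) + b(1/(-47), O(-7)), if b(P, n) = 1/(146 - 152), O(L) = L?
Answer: 170561/6 ≈ 28427.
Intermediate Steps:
b(P, n) = -⅙ (b(P, n) = 1/(-6) = -⅙)
(9791 + 18636) + b(1/(-47), O(-7)) = (9791 + 18636) - ⅙ = 28427 - ⅙ = 170561/6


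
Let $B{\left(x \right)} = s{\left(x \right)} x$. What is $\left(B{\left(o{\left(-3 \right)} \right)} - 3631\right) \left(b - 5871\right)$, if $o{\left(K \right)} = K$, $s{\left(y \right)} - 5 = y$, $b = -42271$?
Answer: $175092454$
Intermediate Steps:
$s{\left(y \right)} = 5 + y$
$B{\left(x \right)} = x \left(5 + x\right)$ ($B{\left(x \right)} = \left(5 + x\right) x = x \left(5 + x\right)$)
$\left(B{\left(o{\left(-3 \right)} \right)} - 3631\right) \left(b - 5871\right) = \left(- 3 \left(5 - 3\right) - 3631\right) \left(-42271 - 5871\right) = \left(\left(-3\right) 2 - 3631\right) \left(-48142\right) = \left(-6 - 3631\right) \left(-48142\right) = \left(-3637\right) \left(-48142\right) = 175092454$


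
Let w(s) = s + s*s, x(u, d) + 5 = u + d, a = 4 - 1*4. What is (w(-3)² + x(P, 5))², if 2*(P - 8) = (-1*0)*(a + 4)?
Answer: 1936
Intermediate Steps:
a = 0 (a = 4 - 4 = 0)
P = 8 (P = 8 + ((-1*0)*(0 + 4))/2 = 8 + (0*4)/2 = 8 + (½)*0 = 8 + 0 = 8)
x(u, d) = -5 + d + u (x(u, d) = -5 + (u + d) = -5 + (d + u) = -5 + d + u)
w(s) = s + s²
(w(-3)² + x(P, 5))² = ((-3*(1 - 3))² + (-5 + 5 + 8))² = ((-3*(-2))² + 8)² = (6² + 8)² = (36 + 8)² = 44² = 1936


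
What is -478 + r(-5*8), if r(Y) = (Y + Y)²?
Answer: 5922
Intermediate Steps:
r(Y) = 4*Y² (r(Y) = (2*Y)² = 4*Y²)
-478 + r(-5*8) = -478 + 4*(-5*8)² = -478 + 4*(-40)² = -478 + 4*1600 = -478 + 6400 = 5922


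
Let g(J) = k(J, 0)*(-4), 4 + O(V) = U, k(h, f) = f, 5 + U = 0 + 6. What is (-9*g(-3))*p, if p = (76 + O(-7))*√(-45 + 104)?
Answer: 0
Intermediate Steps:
U = 1 (U = -5 + (0 + 6) = -5 + 6 = 1)
O(V) = -3 (O(V) = -4 + 1 = -3)
g(J) = 0 (g(J) = 0*(-4) = 0)
p = 73*√59 (p = (76 - 3)*√(-45 + 104) = 73*√59 ≈ 560.72)
(-9*g(-3))*p = (-9*0)*(73*√59) = 0*(73*√59) = 0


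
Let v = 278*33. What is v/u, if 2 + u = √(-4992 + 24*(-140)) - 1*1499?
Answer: -13770174/2261353 - 110088*I*√58/2261353 ≈ -6.0894 - 0.37075*I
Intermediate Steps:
v = 9174
u = -1501 + 12*I*√58 (u = -2 + (√(-4992 + 24*(-140)) - 1*1499) = -2 + (√(-4992 - 3360) - 1499) = -2 + (√(-8352) - 1499) = -2 + (12*I*√58 - 1499) = -2 + (-1499 + 12*I*√58) = -1501 + 12*I*√58 ≈ -1501.0 + 91.389*I)
v/u = 9174/(-1501 + 12*I*√58)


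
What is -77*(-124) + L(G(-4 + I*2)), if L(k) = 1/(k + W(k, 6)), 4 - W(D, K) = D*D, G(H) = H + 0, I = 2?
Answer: 38193/4 ≈ 9548.3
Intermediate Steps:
G(H) = H
W(D, K) = 4 - D² (W(D, K) = 4 - D*D = 4 - D²)
L(k) = 1/(4 + k - k²) (L(k) = 1/(k + (4 - k²)) = 1/(4 + k - k²))
-77*(-124) + L(G(-4 + I*2)) = -77*(-124) + 1/(4 + (-4 + 2*2) - (-4 + 2*2)²) = 9548 + 1/(4 + (-4 + 4) - (-4 + 4)²) = 9548 + 1/(4 + 0 - 1*0²) = 9548 + 1/(4 + 0 - 1*0) = 9548 + 1/(4 + 0 + 0) = 9548 + 1/4 = 9548 + ¼ = 38193/4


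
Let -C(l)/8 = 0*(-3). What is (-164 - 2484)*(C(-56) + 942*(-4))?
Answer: 9977664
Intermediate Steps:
C(l) = 0 (C(l) = -0*(-3) = -8*0 = 0)
(-164 - 2484)*(C(-56) + 942*(-4)) = (-164 - 2484)*(0 + 942*(-4)) = -2648*(0 - 3768) = -2648*(-3768) = 9977664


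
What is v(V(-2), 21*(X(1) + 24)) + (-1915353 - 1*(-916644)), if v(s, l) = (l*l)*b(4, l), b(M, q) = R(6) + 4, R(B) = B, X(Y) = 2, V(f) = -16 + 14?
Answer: 1982451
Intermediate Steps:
V(f) = -2
b(M, q) = 10 (b(M, q) = 6 + 4 = 10)
v(s, l) = 10*l² (v(s, l) = (l*l)*10 = l²*10 = 10*l²)
v(V(-2), 21*(X(1) + 24)) + (-1915353 - 1*(-916644)) = 10*(21*(2 + 24))² + (-1915353 - 1*(-916644)) = 10*(21*26)² + (-1915353 + 916644) = 10*546² - 998709 = 10*298116 - 998709 = 2981160 - 998709 = 1982451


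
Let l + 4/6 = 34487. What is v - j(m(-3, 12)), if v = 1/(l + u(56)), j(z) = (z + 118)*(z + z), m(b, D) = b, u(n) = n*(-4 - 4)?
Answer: 70459353/102115 ≈ 690.00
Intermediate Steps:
l = 103459/3 (l = -2/3 + 34487 = 103459/3 ≈ 34486.)
u(n) = -8*n (u(n) = n*(-8) = -8*n)
j(z) = 2*z*(118 + z) (j(z) = (118 + z)*(2*z) = 2*z*(118 + z))
v = 3/102115 (v = 1/(103459/3 - 8*56) = 1/(103459/3 - 448) = 1/(102115/3) = 3/102115 ≈ 2.9379e-5)
v - j(m(-3, 12)) = 3/102115 - 2*(-3)*(118 - 3) = 3/102115 - 2*(-3)*115 = 3/102115 - 1*(-690) = 3/102115 + 690 = 70459353/102115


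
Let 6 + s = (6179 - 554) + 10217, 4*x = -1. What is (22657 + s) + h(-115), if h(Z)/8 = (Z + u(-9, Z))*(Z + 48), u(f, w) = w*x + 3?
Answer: 83115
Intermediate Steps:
x = -1/4 (x = (1/4)*(-1) = -1/4 ≈ -0.25000)
u(f, w) = 3 - w/4 (u(f, w) = w*(-1/4) + 3 = -w/4 + 3 = 3 - w/4)
h(Z) = 8*(3 + 3*Z/4)*(48 + Z) (h(Z) = 8*((Z + (3 - Z/4))*(Z + 48)) = 8*((3 + 3*Z/4)*(48 + Z)) = 8*(3 + 3*Z/4)*(48 + Z))
s = 15836 (s = -6 + ((6179 - 554) + 10217) = -6 + (5625 + 10217) = -6 + 15842 = 15836)
(22657 + s) + h(-115) = (22657 + 15836) + (1152 + 6*(-115)**2 + 312*(-115)) = 38493 + (1152 + 6*13225 - 35880) = 38493 + (1152 + 79350 - 35880) = 38493 + 44622 = 83115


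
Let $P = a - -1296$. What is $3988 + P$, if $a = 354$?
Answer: $5638$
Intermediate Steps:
$P = 1650$ ($P = 354 - -1296 = 354 + 1296 = 1650$)
$3988 + P = 3988 + 1650 = 5638$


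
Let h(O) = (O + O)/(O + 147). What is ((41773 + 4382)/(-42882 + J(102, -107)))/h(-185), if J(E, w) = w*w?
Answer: -10317/68413 ≈ -0.15080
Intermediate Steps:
J(E, w) = w²
h(O) = 2*O/(147 + O) (h(O) = (2*O)/(147 + O) = 2*O/(147 + O))
((41773 + 4382)/(-42882 + J(102, -107)))/h(-185) = ((41773 + 4382)/(-42882 + (-107)²))/((2*(-185)/(147 - 185))) = (46155/(-42882 + 11449))/((2*(-185)/(-38))) = (46155/(-31433))/((2*(-185)*(-1/38))) = (46155*(-1/31433))/(185/19) = -2715/1849*19/185 = -10317/68413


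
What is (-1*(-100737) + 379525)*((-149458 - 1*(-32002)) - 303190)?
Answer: -202020289252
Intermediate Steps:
(-1*(-100737) + 379525)*((-149458 - 1*(-32002)) - 303190) = (100737 + 379525)*((-149458 + 32002) - 303190) = 480262*(-117456 - 303190) = 480262*(-420646) = -202020289252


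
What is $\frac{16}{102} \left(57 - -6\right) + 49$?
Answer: $\frac{1001}{17} \approx 58.882$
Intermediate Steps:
$\frac{16}{102} \left(57 - -6\right) + 49 = 16 \cdot \frac{1}{102} \left(57 + 6\right) + 49 = \frac{8}{51} \cdot 63 + 49 = \frac{168}{17} + 49 = \frac{1001}{17}$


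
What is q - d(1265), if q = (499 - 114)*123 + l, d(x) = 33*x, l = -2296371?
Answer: -2290761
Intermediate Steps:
q = -2249016 (q = (499 - 114)*123 - 2296371 = 385*123 - 2296371 = 47355 - 2296371 = -2249016)
q - d(1265) = -2249016 - 33*1265 = -2249016 - 1*41745 = -2249016 - 41745 = -2290761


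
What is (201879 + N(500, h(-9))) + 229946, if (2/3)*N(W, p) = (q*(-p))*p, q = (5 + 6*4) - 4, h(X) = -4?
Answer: 431225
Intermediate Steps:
q = 25 (q = (5 + 24) - 4 = 29 - 4 = 25)
N(W, p) = -75*p**2/2 (N(W, p) = 3*((25*(-p))*p)/2 = 3*((-25*p)*p)/2 = 3*(-25*p**2)/2 = -75*p**2/2)
(201879 + N(500, h(-9))) + 229946 = (201879 - 75/2*(-4)**2) + 229946 = (201879 - 75/2*16) + 229946 = (201879 - 600) + 229946 = 201279 + 229946 = 431225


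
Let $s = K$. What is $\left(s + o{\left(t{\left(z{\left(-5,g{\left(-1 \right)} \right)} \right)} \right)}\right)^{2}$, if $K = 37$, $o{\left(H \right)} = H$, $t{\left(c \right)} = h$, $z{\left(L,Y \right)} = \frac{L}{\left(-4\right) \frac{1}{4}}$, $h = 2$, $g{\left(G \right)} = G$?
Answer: $1521$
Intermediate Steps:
$z{\left(L,Y \right)} = - L$ ($z{\left(L,Y \right)} = \frac{L}{\left(-4\right) \frac{1}{4}} = \frac{L}{-1} = L \left(-1\right) = - L$)
$t{\left(c \right)} = 2$
$s = 37$
$\left(s + o{\left(t{\left(z{\left(-5,g{\left(-1 \right)} \right)} \right)} \right)}\right)^{2} = \left(37 + 2\right)^{2} = 39^{2} = 1521$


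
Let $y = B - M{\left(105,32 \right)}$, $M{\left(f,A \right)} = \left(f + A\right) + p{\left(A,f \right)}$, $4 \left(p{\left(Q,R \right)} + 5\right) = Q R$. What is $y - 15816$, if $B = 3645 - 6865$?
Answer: $-20008$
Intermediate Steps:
$p{\left(Q,R \right)} = -5 + \frac{Q R}{4}$
$B = -3220$ ($B = 3645 - 6865 = -3220$)
$M{\left(f,A \right)} = -5 + A + f + \frac{A f}{4}$ ($M{\left(f,A \right)} = \left(f + A\right) + \left(-5 + \frac{A f}{4}\right) = \left(A + f\right) + \left(-5 + \frac{A f}{4}\right) = -5 + A + f + \frac{A f}{4}$)
$y = -4192$ ($y = -3220 - \left(-5 + 32 + 105 + \frac{1}{4} \cdot 32 \cdot 105\right) = -3220 - \left(-5 + 32 + 105 + 840\right) = -3220 - 972 = -4192$)
$y - 15816 = -4192 - 15816 = -20008$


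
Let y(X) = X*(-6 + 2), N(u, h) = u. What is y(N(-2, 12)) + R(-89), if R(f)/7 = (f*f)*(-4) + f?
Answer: -222403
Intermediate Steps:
R(f) = -28*f**2 + 7*f (R(f) = 7*((f*f)*(-4) + f) = 7*(f**2*(-4) + f) = 7*(-4*f**2 + f) = 7*(f - 4*f**2) = -28*f**2 + 7*f)
y(X) = -4*X (y(X) = X*(-4) = -4*X)
y(N(-2, 12)) + R(-89) = -4*(-2) + 7*(-89)*(1 - 4*(-89)) = 8 + 7*(-89)*(1 + 356) = 8 + 7*(-89)*357 = 8 - 222411 = -222403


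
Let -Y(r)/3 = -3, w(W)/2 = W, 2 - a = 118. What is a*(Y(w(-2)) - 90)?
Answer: 9396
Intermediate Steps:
a = -116 (a = 2 - 1*118 = 2 - 118 = -116)
w(W) = 2*W
Y(r) = 9 (Y(r) = -3*(-3) = 9)
a*(Y(w(-2)) - 90) = -116*(9 - 90) = -116*(-81) = 9396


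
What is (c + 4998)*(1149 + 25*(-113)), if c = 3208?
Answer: -13753256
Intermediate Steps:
(c + 4998)*(1149 + 25*(-113)) = (3208 + 4998)*(1149 + 25*(-113)) = 8206*(1149 - 2825) = 8206*(-1676) = -13753256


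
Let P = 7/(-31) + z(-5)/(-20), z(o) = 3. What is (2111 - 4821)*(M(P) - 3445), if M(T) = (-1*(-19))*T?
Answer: 580028617/62 ≈ 9.3553e+6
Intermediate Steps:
P = -233/620 (P = 7/(-31) + 3/(-20) = 7*(-1/31) + 3*(-1/20) = -7/31 - 3/20 = -233/620 ≈ -0.37581)
M(T) = 19*T
(2111 - 4821)*(M(P) - 3445) = (2111 - 4821)*(19*(-233/620) - 3445) = -2710*(-4427/620 - 3445) = -2710*(-2140327/620) = 580028617/62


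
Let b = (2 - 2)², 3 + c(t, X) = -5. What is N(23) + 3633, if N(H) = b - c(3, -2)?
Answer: 3641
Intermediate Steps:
c(t, X) = -8 (c(t, X) = -3 - 5 = -8)
b = 0 (b = 0² = 0)
N(H) = 8 (N(H) = 0 - 1*(-8) = 0 + 8 = 8)
N(23) + 3633 = 8 + 3633 = 3641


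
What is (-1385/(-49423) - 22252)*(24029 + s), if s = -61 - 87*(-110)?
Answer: -36883724418518/49423 ≈ -7.4629e+8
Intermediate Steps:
s = 9509 (s = -61 + 9570 = 9509)
(-1385/(-49423) - 22252)*(24029 + s) = (-1385/(-49423) - 22252)*(24029 + 9509) = (-1385*(-1/49423) - 22252)*33538 = (1385/49423 - 22252)*33538 = -1099759211/49423*33538 = -36883724418518/49423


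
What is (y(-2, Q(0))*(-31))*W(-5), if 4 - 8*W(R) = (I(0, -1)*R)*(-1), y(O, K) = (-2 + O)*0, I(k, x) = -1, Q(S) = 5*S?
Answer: 0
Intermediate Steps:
y(O, K) = 0
W(R) = 1/2 - R/8 (W(R) = 1/2 - (-R)*(-1)/8 = 1/2 - R/8)
(y(-2, Q(0))*(-31))*W(-5) = (0*(-31))*(1/2 - 1/8*(-5)) = 0*(1/2 + 5/8) = 0*(9/8) = 0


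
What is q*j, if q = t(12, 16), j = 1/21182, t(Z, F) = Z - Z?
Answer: 0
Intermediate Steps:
t(Z, F) = 0
j = 1/21182 ≈ 4.7210e-5
q = 0
q*j = 0*(1/21182) = 0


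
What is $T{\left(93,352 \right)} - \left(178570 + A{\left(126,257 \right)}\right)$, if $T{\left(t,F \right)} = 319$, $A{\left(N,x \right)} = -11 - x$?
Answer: $-177983$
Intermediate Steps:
$T{\left(93,352 \right)} - \left(178570 + A{\left(126,257 \right)}\right) = 319 - \left(178570 - 268\right) = 319 - 178302 = -177983$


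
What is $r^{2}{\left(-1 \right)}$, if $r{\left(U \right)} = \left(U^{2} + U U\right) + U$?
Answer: $1$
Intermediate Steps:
$r{\left(U \right)} = U + 2 U^{2}$ ($r{\left(U \right)} = \left(U^{2} + U^{2}\right) + U = 2 U^{2} + U = U + 2 U^{2}$)
$r^{2}{\left(-1 \right)} = \left(- (1 + 2 \left(-1\right))\right)^{2} = \left(- (1 - 2)\right)^{2} = \left(\left(-1\right) \left(-1\right)\right)^{2} = 1^{2} = 1$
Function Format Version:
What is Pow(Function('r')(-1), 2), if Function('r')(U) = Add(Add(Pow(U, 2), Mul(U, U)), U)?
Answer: 1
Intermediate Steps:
Function('r')(U) = Add(U, Mul(2, Pow(U, 2))) (Function('r')(U) = Add(Add(Pow(U, 2), Pow(U, 2)), U) = Add(Mul(2, Pow(U, 2)), U) = Add(U, Mul(2, Pow(U, 2))))
Pow(Function('r')(-1), 2) = Pow(Mul(-1, Add(1, Mul(2, -1))), 2) = Pow(Mul(-1, Add(1, -2)), 2) = Pow(Mul(-1, -1), 2) = Pow(1, 2) = 1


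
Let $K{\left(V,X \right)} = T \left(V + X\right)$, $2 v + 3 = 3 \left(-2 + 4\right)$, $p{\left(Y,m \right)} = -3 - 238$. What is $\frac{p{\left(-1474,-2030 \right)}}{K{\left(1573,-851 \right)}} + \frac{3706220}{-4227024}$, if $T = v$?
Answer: $- \frac{139793029}{127162972} \approx -1.0993$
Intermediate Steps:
$p{\left(Y,m \right)} = -241$ ($p{\left(Y,m \right)} = -3 - 238 = -241$)
$v = \frac{3}{2}$ ($v = - \frac{3}{2} + \frac{3 \left(-2 + 4\right)}{2} = - \frac{3}{2} + \frac{3 \cdot 2}{2} = - \frac{3}{2} + \frac{1}{2} \cdot 6 = - \frac{3}{2} + 3 = \frac{3}{2} \approx 1.5$)
$T = \frac{3}{2} \approx 1.5$
$K{\left(V,X \right)} = \frac{3 V}{2} + \frac{3 X}{2}$ ($K{\left(V,X \right)} = \frac{3 \left(V + X\right)}{2} = \frac{3 V}{2} + \frac{3 X}{2}$)
$\frac{p{\left(-1474,-2030 \right)}}{K{\left(1573,-851 \right)}} + \frac{3706220}{-4227024} = - \frac{241}{\frac{3}{2} \cdot 1573 + \frac{3}{2} \left(-851\right)} + \frac{3706220}{-4227024} = - \frac{241}{\frac{4719}{2} - \frac{2553}{2}} + 3706220 \left(- \frac{1}{4227024}\right) = - \frac{241}{1083} - \frac{926555}{1056756} = - \frac{139793029}{127162972}$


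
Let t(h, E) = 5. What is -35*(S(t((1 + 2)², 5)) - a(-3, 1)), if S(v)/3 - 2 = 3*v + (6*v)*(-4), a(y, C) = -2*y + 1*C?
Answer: 11060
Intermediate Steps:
a(y, C) = C - 2*y (a(y, C) = -2*y + C = C - 2*y)
S(v) = 6 - 63*v (S(v) = 6 + 3*(3*v + (6*v)*(-4)) = 6 + 3*(3*v - 24*v) = 6 + 3*(-21*v) = 6 - 63*v)
-35*(S(t((1 + 2)², 5)) - a(-3, 1)) = -35*((6 - 63*5) - (1 - 2*(-3))) = -35*((6 - 315) - (1 + 6)) = -35*(-309 - 1*7) = -35*(-309 - 7) = -35*(-316) = 11060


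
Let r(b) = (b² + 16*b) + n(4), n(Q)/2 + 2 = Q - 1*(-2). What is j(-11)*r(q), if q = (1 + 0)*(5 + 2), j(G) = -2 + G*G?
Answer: 20111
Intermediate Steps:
n(Q) = 2*Q (n(Q) = -4 + 2*(Q - 1*(-2)) = -4 + 2*(Q + 2) = -4 + 2*(2 + Q) = -4 + (4 + 2*Q) = 2*Q)
j(G) = -2 + G²
q = 7 (q = 1*7 = 7)
r(b) = 8 + b² + 16*b (r(b) = (b² + 16*b) + 2*4 = (b² + 16*b) + 8 = 8 + b² + 16*b)
j(-11)*r(q) = (-2 + (-11)²)*(8 + 7² + 16*7) = (-2 + 121)*(8 + 49 + 112) = 119*169 = 20111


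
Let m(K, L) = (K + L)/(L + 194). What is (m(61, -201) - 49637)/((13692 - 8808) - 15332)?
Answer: 49617/10448 ≈ 4.7489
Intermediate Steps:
m(K, L) = (K + L)/(194 + L)
(m(61, -201) - 49637)/((13692 - 8808) - 15332) = ((61 - 201)/(194 - 201) - 49637)/((13692 - 8808) - 15332) = (-140/(-7) - 49637)/(4884 - 15332) = (-⅐*(-140) - 49637)/(-10448) = (20 - 49637)*(-1/10448) = -49617*(-1/10448) = 49617/10448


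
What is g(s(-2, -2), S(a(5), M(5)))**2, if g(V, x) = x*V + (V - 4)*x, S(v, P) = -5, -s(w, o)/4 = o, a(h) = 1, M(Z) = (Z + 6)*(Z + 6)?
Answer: 3600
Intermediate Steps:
M(Z) = (6 + Z)**2 (M(Z) = (6 + Z)*(6 + Z) = (6 + Z)**2)
s(w, o) = -4*o
g(V, x) = V*x + x*(-4 + V) (g(V, x) = V*x + (-4 + V)*x = V*x + x*(-4 + V))
g(s(-2, -2), S(a(5), M(5)))**2 = (2*(-5)*(-2 - 4*(-2)))**2 = (2*(-5)*(-2 + 8))**2 = (2*(-5)*6)**2 = (-60)**2 = 3600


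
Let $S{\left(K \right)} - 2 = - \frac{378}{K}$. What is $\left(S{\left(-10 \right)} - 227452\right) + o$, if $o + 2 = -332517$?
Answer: $- \frac{2799656}{5} \approx -5.5993 \cdot 10^{5}$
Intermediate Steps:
$o = -332519$ ($o = -2 - 332517 = -332519$)
$S{\left(K \right)} = 2 - \frac{378}{K}$
$\left(S{\left(-10 \right)} - 227452\right) + o = \left(\left(2 - \frac{378}{-10}\right) - 227452\right) - 332519 = \left(\left(2 - - \frac{189}{5}\right) - 227452\right) - 332519 = \left(\left(2 + \frac{189}{5}\right) - 227452\right) - 332519 = \left(\frac{199}{5} - 227452\right) - 332519 = - \frac{1137061}{5} - 332519 = - \frac{2799656}{5}$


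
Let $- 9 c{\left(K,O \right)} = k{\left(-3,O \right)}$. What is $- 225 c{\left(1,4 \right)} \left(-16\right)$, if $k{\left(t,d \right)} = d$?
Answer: $-1600$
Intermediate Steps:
$c{\left(K,O \right)} = - \frac{O}{9}$
$- 225 c{\left(1,4 \right)} \left(-16\right) = - 225 \left(- \frac{1}{9}\right) 4 \left(-16\right) = - 225 \left(\left(- \frac{4}{9}\right) \left(-16\right)\right) = \left(-225\right) \frac{64}{9} = -1600$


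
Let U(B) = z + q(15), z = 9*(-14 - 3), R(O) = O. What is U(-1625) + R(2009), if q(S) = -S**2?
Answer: 1631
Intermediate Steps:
z = -153 (z = 9*(-17) = -153)
U(B) = -378 (U(B) = -153 - 1*15**2 = -153 - 1*225 = -153 - 225 = -378)
U(-1625) + R(2009) = -378 + 2009 = 1631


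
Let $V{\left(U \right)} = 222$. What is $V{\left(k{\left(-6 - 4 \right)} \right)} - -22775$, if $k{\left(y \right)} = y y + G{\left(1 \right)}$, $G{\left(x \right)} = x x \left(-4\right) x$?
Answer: $22997$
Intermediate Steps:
$G{\left(x \right)} = - 4 x^{3}$ ($G{\left(x \right)} = x^{2} \left(-4\right) x = - 4 x^{2} x = - 4 x^{3}$)
$k{\left(y \right)} = -4 + y^{2}$ ($k{\left(y \right)} = y y - 4 \cdot 1^{3} = y^{2} - 4 = -4 + y^{2}$)
$V{\left(k{\left(-6 - 4 \right)} \right)} - -22775 = 222 - -22775 = 222 + 22775 = 22997$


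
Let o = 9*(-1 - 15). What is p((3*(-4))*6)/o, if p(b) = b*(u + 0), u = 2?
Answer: 1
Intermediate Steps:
p(b) = 2*b (p(b) = b*(2 + 0) = b*2 = 2*b)
o = -144 (o = 9*(-16) = -144)
p((3*(-4))*6)/o = (2*((3*(-4))*6))/(-144) = (2*(-12*6))*(-1/144) = (2*(-72))*(-1/144) = -144*(-1/144) = 1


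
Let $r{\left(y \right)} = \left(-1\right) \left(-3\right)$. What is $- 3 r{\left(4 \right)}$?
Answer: $-9$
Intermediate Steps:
$r{\left(y \right)} = 3$
$- 3 r{\left(4 \right)} = \left(-3\right) 3 = -9$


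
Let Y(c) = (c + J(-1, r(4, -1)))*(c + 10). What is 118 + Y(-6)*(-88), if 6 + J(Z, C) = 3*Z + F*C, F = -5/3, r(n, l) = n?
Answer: 23234/3 ≈ 7744.7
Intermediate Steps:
F = -5/3 (F = -5*⅓ = -5/3 ≈ -1.6667)
J(Z, C) = -6 + 3*Z - 5*C/3 (J(Z, C) = -6 + (3*Z - 5*C/3) = -6 + 3*Z - 5*C/3)
Y(c) = (10 + c)*(-47/3 + c) (Y(c) = (c + (-6 + 3*(-1) - 5/3*4))*(c + 10) = (c + (-6 - 3 - 20/3))*(10 + c) = (c - 47/3)*(10 + c) = (-47/3 + c)*(10 + c) = (10 + c)*(-47/3 + c))
118 + Y(-6)*(-88) = 118 + (-470/3 + (-6)² - 17/3*(-6))*(-88) = 118 + (-470/3 + 36 + 34)*(-88) = 118 - 260/3*(-88) = 118 + 22880/3 = 23234/3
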